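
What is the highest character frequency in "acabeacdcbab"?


Input: acabeacdcbab
Character counts:
  'a': 4
  'b': 3
  'c': 3
  'd': 1
  'e': 1
Maximum frequency: 4

4


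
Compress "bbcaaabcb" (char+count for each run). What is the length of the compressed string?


Input: bbcaaabcb
Runs:
  'b' x 2 => "b2"
  'c' x 1 => "c1"
  'a' x 3 => "a3"
  'b' x 1 => "b1"
  'c' x 1 => "c1"
  'b' x 1 => "b1"
Compressed: "b2c1a3b1c1b1"
Compressed length: 12

12


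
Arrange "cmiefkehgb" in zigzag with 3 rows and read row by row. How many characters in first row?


Zigzag "cmiefkehgb" into 3 rows:
Placing characters:
  'c' => row 0
  'm' => row 1
  'i' => row 2
  'e' => row 1
  'f' => row 0
  'k' => row 1
  'e' => row 2
  'h' => row 1
  'g' => row 0
  'b' => row 1
Rows:
  Row 0: "cfg"
  Row 1: "mekhb"
  Row 2: "ie"
First row length: 3

3


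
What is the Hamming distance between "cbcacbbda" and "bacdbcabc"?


Comparing "cbcacbbda" and "bacdbcabc" position by position:
  Position 0: 'c' vs 'b' => differ
  Position 1: 'b' vs 'a' => differ
  Position 2: 'c' vs 'c' => same
  Position 3: 'a' vs 'd' => differ
  Position 4: 'c' vs 'b' => differ
  Position 5: 'b' vs 'c' => differ
  Position 6: 'b' vs 'a' => differ
  Position 7: 'd' vs 'b' => differ
  Position 8: 'a' vs 'c' => differ
Total differences (Hamming distance): 8

8


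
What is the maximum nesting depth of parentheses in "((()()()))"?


Input: "((()()()))"
Tracking depth:
  Position 0 '(': depth becomes 1
  Position 1 '(': depth becomes 2
  Position 2 '(': depth becomes 3
  Position 3 ')': depth becomes 2
  Position 4 '(': depth becomes 3
  Position 5 ')': depth becomes 2
  Position 6 '(': depth becomes 3
  Position 7 ')': depth becomes 2
  Position 8 ')': depth becomes 1
  Position 9 ')': depth becomes 0
Maximum depth reached: 3

3


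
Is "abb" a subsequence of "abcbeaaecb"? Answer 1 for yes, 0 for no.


Check if "abb" is a subsequence of "abcbeaaecb"
Greedy scan:
  Position 0 ('a'): matches sub[0] = 'a'
  Position 1 ('b'): matches sub[1] = 'b'
  Position 2 ('c'): no match needed
  Position 3 ('b'): matches sub[2] = 'b'
  Position 4 ('e'): no match needed
  Position 5 ('a'): no match needed
  Position 6 ('a'): no match needed
  Position 7 ('e'): no match needed
  Position 8 ('c'): no match needed
  Position 9 ('b'): no match needed
All 3 characters matched => is a subsequence

1


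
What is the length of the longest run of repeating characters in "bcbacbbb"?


Input: "bcbacbbb"
Scanning for longest run:
  Position 1 ('c'): new char, reset run to 1
  Position 2 ('b'): new char, reset run to 1
  Position 3 ('a'): new char, reset run to 1
  Position 4 ('c'): new char, reset run to 1
  Position 5 ('b'): new char, reset run to 1
  Position 6 ('b'): continues run of 'b', length=2
  Position 7 ('b'): continues run of 'b', length=3
Longest run: 'b' with length 3

3


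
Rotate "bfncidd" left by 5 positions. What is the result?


Input: "bfncidd", rotate left by 5
First 5 characters: "bfnci"
Remaining characters: "dd"
Concatenate remaining + first: "dd" + "bfnci" = "ddbfnci"

ddbfnci


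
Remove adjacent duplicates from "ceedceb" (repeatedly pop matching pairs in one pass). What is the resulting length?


Input: ceedceb
Stack-based adjacent duplicate removal:
  Read 'c': push. Stack: c
  Read 'e': push. Stack: ce
  Read 'e': matches stack top 'e' => pop. Stack: c
  Read 'd': push. Stack: cd
  Read 'c': push. Stack: cdc
  Read 'e': push. Stack: cdce
  Read 'b': push. Stack: cdceb
Final stack: "cdceb" (length 5)

5


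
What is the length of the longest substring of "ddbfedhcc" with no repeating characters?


Input: "ddbfedhcc"
Sliding window (track last position of each char):
  Position 0 ('d'): window [0,0] length 1 -- new best
  Position 1 ('d'): repeat (last at 0), move window start to 1
  Position 1 ('d'): window [1,1] length 1
  Position 2 ('b'): window [1,2] length 2 -- new best
  Position 3 ('f'): window [1,3] length 3 -- new best
  Position 4 ('e'): window [1,4] length 4 -- new best
  Position 5 ('d'): repeat (last at 1), move window start to 2
  Position 5 ('d'): window [2,5] length 4
  Position 6 ('h'): window [2,6] length 5 -- new best
  Position 7 ('c'): window [2,7] length 6 -- new best
  Position 8 ('c'): repeat (last at 7), move window start to 8
  Position 8 ('c'): window [8,8] length 1
Longest substring with no repeats: "bfedhc" with length 6

6


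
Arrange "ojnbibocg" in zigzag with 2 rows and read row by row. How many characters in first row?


Zigzag "ojnbibocg" into 2 rows:
Placing characters:
  'o' => row 0
  'j' => row 1
  'n' => row 0
  'b' => row 1
  'i' => row 0
  'b' => row 1
  'o' => row 0
  'c' => row 1
  'g' => row 0
Rows:
  Row 0: "oniog"
  Row 1: "jbbc"
First row length: 5

5


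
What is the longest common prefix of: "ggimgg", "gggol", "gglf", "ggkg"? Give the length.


Words: ggimgg, gggol, gglf, ggkg
  Position 0: all 'g' => match
  Position 1: all 'g' => match
  Position 2: ('i', 'g', 'l', 'k') => mismatch, stop
LCP = "gg" (length 2)

2


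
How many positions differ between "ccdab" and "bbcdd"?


Comparing "ccdab" and "bbcdd" position by position:
  Position 0: 'c' vs 'b' => DIFFER
  Position 1: 'c' vs 'b' => DIFFER
  Position 2: 'd' vs 'c' => DIFFER
  Position 3: 'a' vs 'd' => DIFFER
  Position 4: 'b' vs 'd' => DIFFER
Positions that differ: 5

5


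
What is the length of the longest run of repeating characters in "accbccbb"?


Input: "accbccbb"
Scanning for longest run:
  Position 1 ('c'): new char, reset run to 1
  Position 2 ('c'): continues run of 'c', length=2
  Position 3 ('b'): new char, reset run to 1
  Position 4 ('c'): new char, reset run to 1
  Position 5 ('c'): continues run of 'c', length=2
  Position 6 ('b'): new char, reset run to 1
  Position 7 ('b'): continues run of 'b', length=2
Longest run: 'c' with length 2

2


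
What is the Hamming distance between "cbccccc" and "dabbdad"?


Comparing "cbccccc" and "dabbdad" position by position:
  Position 0: 'c' vs 'd' => differ
  Position 1: 'b' vs 'a' => differ
  Position 2: 'c' vs 'b' => differ
  Position 3: 'c' vs 'b' => differ
  Position 4: 'c' vs 'd' => differ
  Position 5: 'c' vs 'a' => differ
  Position 6: 'c' vs 'd' => differ
Total differences (Hamming distance): 7

7


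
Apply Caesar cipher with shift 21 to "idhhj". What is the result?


Caesar cipher: shift "idhhj" by 21
  'i' (pos 8) + 21 = pos 3 = 'd'
  'd' (pos 3) + 21 = pos 24 = 'y'
  'h' (pos 7) + 21 = pos 2 = 'c'
  'h' (pos 7) + 21 = pos 2 = 'c'
  'j' (pos 9) + 21 = pos 4 = 'e'
Result: dycce

dycce


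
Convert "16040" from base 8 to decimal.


Input: "16040" in base 8
Positional expansion:
  Digit '1' (value 1) x 8^4 = 4096
  Digit '6' (value 6) x 8^3 = 3072
  Digit '0' (value 0) x 8^2 = 0
  Digit '4' (value 4) x 8^1 = 32
  Digit '0' (value 0) x 8^0 = 0
Sum = 7200

7200


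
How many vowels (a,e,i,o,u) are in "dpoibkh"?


Input: dpoibkh
Checking each character:
  'd' at position 0: consonant
  'p' at position 1: consonant
  'o' at position 2: vowel (running total: 1)
  'i' at position 3: vowel (running total: 2)
  'b' at position 4: consonant
  'k' at position 5: consonant
  'h' at position 6: consonant
Total vowels: 2

2


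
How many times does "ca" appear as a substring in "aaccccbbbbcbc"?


Searching for "ca" in "aaccccbbbbcbc"
Scanning each position:
  Position 0: "aa" => no
  Position 1: "ac" => no
  Position 2: "cc" => no
  Position 3: "cc" => no
  Position 4: "cc" => no
  Position 5: "cb" => no
  Position 6: "bb" => no
  Position 7: "bb" => no
  Position 8: "bb" => no
  Position 9: "bc" => no
  Position 10: "cb" => no
  Position 11: "bc" => no
Total occurrences: 0

0


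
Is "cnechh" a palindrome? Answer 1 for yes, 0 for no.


Input: cnechh
Reversed: hhcenc
  Compare pos 0 ('c') with pos 5 ('h'): MISMATCH
  Compare pos 1 ('n') with pos 4 ('h'): MISMATCH
  Compare pos 2 ('e') with pos 3 ('c'): MISMATCH
Result: not a palindrome

0


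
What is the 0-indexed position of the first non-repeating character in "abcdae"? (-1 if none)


Input: abcdae
Character frequencies:
  'a': 2
  'b': 1
  'c': 1
  'd': 1
  'e': 1
Scanning left to right for freq == 1:
  Position 0 ('a'): freq=2, skip
  Position 1 ('b'): unique! => answer = 1

1


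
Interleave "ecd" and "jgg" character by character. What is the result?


Interleaving "ecd" and "jgg":
  Position 0: 'e' from first, 'j' from second => "ej"
  Position 1: 'c' from first, 'g' from second => "cg"
  Position 2: 'd' from first, 'g' from second => "dg"
Result: ejcgdg

ejcgdg


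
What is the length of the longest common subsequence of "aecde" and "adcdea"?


LCS of "aecde" and "adcdea"
DP table:
           a    d    c    d    e    a
      0    0    0    0    0    0    0
  a   0    1    1    1    1    1    1
  e   0    1    1    1    1    2    2
  c   0    1    1    2    2    2    2
  d   0    1    2    2    3    3    3
  e   0    1    2    2    3    4    4
LCS length = dp[5][6] = 4

4


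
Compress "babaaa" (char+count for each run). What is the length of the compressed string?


Input: babaaa
Runs:
  'b' x 1 => "b1"
  'a' x 1 => "a1"
  'b' x 1 => "b1"
  'a' x 3 => "a3"
Compressed: "b1a1b1a3"
Compressed length: 8

8


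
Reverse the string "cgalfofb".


Input: cgalfofb
Reading characters right to left:
  Position 7: 'b'
  Position 6: 'f'
  Position 5: 'o'
  Position 4: 'f'
  Position 3: 'l'
  Position 2: 'a'
  Position 1: 'g'
  Position 0: 'c'
Reversed: bfoflagc

bfoflagc


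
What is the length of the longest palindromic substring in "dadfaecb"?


Input: "dadfaecb"
Checking substrings for palindromes:
  [0:3] "dad" (len 3) => palindrome
Longest palindromic substring: "dad" with length 3

3


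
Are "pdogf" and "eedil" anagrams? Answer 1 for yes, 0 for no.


Strings: "pdogf", "eedil"
Sorted first:  dfgop
Sorted second: deeil
Differ at position 1: 'f' vs 'e' => not anagrams

0


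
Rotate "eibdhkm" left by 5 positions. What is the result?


Input: "eibdhkm", rotate left by 5
First 5 characters: "eibdh"
Remaining characters: "km"
Concatenate remaining + first: "km" + "eibdh" = "kmeibdh"

kmeibdh


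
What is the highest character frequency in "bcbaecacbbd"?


Input: bcbaecacbbd
Character counts:
  'a': 2
  'b': 4
  'c': 3
  'd': 1
  'e': 1
Maximum frequency: 4

4


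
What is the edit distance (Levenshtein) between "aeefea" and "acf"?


Computing edit distance: "aeefea" -> "acf"
DP table:
           a    c    f
      0    1    2    3
  a   1    0    1    2
  e   2    1    1    2
  e   3    2    2    2
  f   4    3    3    2
  e   5    4    4    3
  a   6    5    5    4
Edit distance = dp[6][3] = 4

4


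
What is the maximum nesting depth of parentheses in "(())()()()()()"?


Input: "(())()()()()()"
Tracking depth:
  Position 0 '(': depth becomes 1
  Position 1 '(': depth becomes 2
  Position 2 ')': depth becomes 1
  Position 3 ')': depth becomes 0
  Position 4 '(': depth becomes 1
  Position 5 ')': depth becomes 0
  Position 6 '(': depth becomes 1
  Position 7 ')': depth becomes 0
  Position 8 '(': depth becomes 1
  Position 9 ')': depth becomes 0
  Position 10 '(': depth becomes 1
  Position 11 ')': depth becomes 0
  Position 12 '(': depth becomes 1
  Position 13 ')': depth becomes 0
Maximum depth reached: 2

2


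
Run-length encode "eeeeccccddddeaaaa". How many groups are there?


Input: eeeeccccddddeaaaa
Scanning for consecutive runs:
  Group 1: 'e' x 4 (positions 0-3)
  Group 2: 'c' x 4 (positions 4-7)
  Group 3: 'd' x 4 (positions 8-11)
  Group 4: 'e' x 1 (positions 12-12)
  Group 5: 'a' x 4 (positions 13-16)
Total groups: 5

5


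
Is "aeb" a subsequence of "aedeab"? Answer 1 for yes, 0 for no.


Check if "aeb" is a subsequence of "aedeab"
Greedy scan:
  Position 0 ('a'): matches sub[0] = 'a'
  Position 1 ('e'): matches sub[1] = 'e'
  Position 2 ('d'): no match needed
  Position 3 ('e'): no match needed
  Position 4 ('a'): no match needed
  Position 5 ('b'): matches sub[2] = 'b'
All 3 characters matched => is a subsequence

1


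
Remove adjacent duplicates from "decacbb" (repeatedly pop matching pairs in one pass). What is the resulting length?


Input: decacbb
Stack-based adjacent duplicate removal:
  Read 'd': push. Stack: d
  Read 'e': push. Stack: de
  Read 'c': push. Stack: dec
  Read 'a': push. Stack: deca
  Read 'c': push. Stack: decac
  Read 'b': push. Stack: decacb
  Read 'b': matches stack top 'b' => pop. Stack: decac
Final stack: "decac" (length 5)

5


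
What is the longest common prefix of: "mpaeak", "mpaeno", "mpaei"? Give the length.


Words: mpaeak, mpaeno, mpaei
  Position 0: all 'm' => match
  Position 1: all 'p' => match
  Position 2: all 'a' => match
  Position 3: all 'e' => match
  Position 4: ('a', 'n', 'i') => mismatch, stop
LCP = "mpae" (length 4)

4


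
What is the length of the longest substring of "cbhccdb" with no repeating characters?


Input: "cbhccdb"
Sliding window (track last position of each char):
  Position 0 ('c'): window [0,0] length 1 -- new best
  Position 1 ('b'): window [0,1] length 2 -- new best
  Position 2 ('h'): window [0,2] length 3 -- new best
  Position 3 ('c'): repeat (last at 0), move window start to 1
  Position 3 ('c'): window [1,3] length 3
  Position 4 ('c'): repeat (last at 3), move window start to 4
  Position 4 ('c'): window [4,4] length 1
  Position 5 ('d'): window [4,5] length 2
  Position 6 ('b'): window [4,6] length 3
Longest substring with no repeats: "cbh" with length 3

3


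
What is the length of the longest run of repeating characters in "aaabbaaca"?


Input: "aaabbaaca"
Scanning for longest run:
  Position 1 ('a'): continues run of 'a', length=2
  Position 2 ('a'): continues run of 'a', length=3
  Position 3 ('b'): new char, reset run to 1
  Position 4 ('b'): continues run of 'b', length=2
  Position 5 ('a'): new char, reset run to 1
  Position 6 ('a'): continues run of 'a', length=2
  Position 7 ('c'): new char, reset run to 1
  Position 8 ('a'): new char, reset run to 1
Longest run: 'a' with length 3

3


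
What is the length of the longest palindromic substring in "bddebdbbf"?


Input: "bddebdbbf"
Checking substrings for palindromes:
  [4:7] "bdb" (len 3) => palindrome
  [1:3] "dd" (len 2) => palindrome
  [6:8] "bb" (len 2) => palindrome
Longest palindromic substring: "bdb" with length 3

3


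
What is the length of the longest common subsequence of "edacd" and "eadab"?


LCS of "edacd" and "eadab"
DP table:
           e    a    d    a    b
      0    0    0    0    0    0
  e   0    1    1    1    1    1
  d   0    1    1    2    2    2
  a   0    1    2    2    3    3
  c   0    1    2    2    3    3
  d   0    1    2    3    3    3
LCS length = dp[5][5] = 3

3


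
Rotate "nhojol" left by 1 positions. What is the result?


Input: "nhojol", rotate left by 1
First 1 characters: "n"
Remaining characters: "hojol"
Concatenate remaining + first: "hojol" + "n" = "hojoln"

hojoln


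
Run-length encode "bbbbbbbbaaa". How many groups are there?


Input: bbbbbbbbaaa
Scanning for consecutive runs:
  Group 1: 'b' x 8 (positions 0-7)
  Group 2: 'a' x 3 (positions 8-10)
Total groups: 2

2


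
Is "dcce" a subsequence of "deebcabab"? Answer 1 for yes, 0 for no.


Check if "dcce" is a subsequence of "deebcabab"
Greedy scan:
  Position 0 ('d'): matches sub[0] = 'd'
  Position 1 ('e'): no match needed
  Position 2 ('e'): no match needed
  Position 3 ('b'): no match needed
  Position 4 ('c'): matches sub[1] = 'c'
  Position 5 ('a'): no match needed
  Position 6 ('b'): no match needed
  Position 7 ('a'): no match needed
  Position 8 ('b'): no match needed
Only matched 2/4 characters => not a subsequence

0


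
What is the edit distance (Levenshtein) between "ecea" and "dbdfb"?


Computing edit distance: "ecea" -> "dbdfb"
DP table:
           d    b    d    f    b
      0    1    2    3    4    5
  e   1    1    2    3    4    5
  c   2    2    2    3    4    5
  e   3    3    3    3    4    5
  a   4    4    4    4    4    5
Edit distance = dp[4][5] = 5

5


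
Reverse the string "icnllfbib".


Input: icnllfbib
Reading characters right to left:
  Position 8: 'b'
  Position 7: 'i'
  Position 6: 'b'
  Position 5: 'f'
  Position 4: 'l'
  Position 3: 'l'
  Position 2: 'n'
  Position 1: 'c'
  Position 0: 'i'
Reversed: bibfllnci

bibfllnci


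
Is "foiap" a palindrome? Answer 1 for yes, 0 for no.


Input: foiap
Reversed: paiof
  Compare pos 0 ('f') with pos 4 ('p'): MISMATCH
  Compare pos 1 ('o') with pos 3 ('a'): MISMATCH
Result: not a palindrome

0


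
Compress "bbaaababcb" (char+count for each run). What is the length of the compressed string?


Input: bbaaababcb
Runs:
  'b' x 2 => "b2"
  'a' x 3 => "a3"
  'b' x 1 => "b1"
  'a' x 1 => "a1"
  'b' x 1 => "b1"
  'c' x 1 => "c1"
  'b' x 1 => "b1"
Compressed: "b2a3b1a1b1c1b1"
Compressed length: 14

14


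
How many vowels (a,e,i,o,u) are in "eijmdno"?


Input: eijmdno
Checking each character:
  'e' at position 0: vowel (running total: 1)
  'i' at position 1: vowel (running total: 2)
  'j' at position 2: consonant
  'm' at position 3: consonant
  'd' at position 4: consonant
  'n' at position 5: consonant
  'o' at position 6: vowel (running total: 3)
Total vowels: 3

3


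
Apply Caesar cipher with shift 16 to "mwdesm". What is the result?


Caesar cipher: shift "mwdesm" by 16
  'm' (pos 12) + 16 = pos 2 = 'c'
  'w' (pos 22) + 16 = pos 12 = 'm'
  'd' (pos 3) + 16 = pos 19 = 't'
  'e' (pos 4) + 16 = pos 20 = 'u'
  's' (pos 18) + 16 = pos 8 = 'i'
  'm' (pos 12) + 16 = pos 2 = 'c'
Result: cmtuic

cmtuic


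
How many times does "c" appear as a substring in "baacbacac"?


Searching for "c" in "baacbacac"
Scanning each position:
  Position 0: "b" => no
  Position 1: "a" => no
  Position 2: "a" => no
  Position 3: "c" => MATCH
  Position 4: "b" => no
  Position 5: "a" => no
  Position 6: "c" => MATCH
  Position 7: "a" => no
  Position 8: "c" => MATCH
Total occurrences: 3

3


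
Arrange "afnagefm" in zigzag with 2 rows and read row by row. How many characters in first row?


Zigzag "afnagefm" into 2 rows:
Placing characters:
  'a' => row 0
  'f' => row 1
  'n' => row 0
  'a' => row 1
  'g' => row 0
  'e' => row 1
  'f' => row 0
  'm' => row 1
Rows:
  Row 0: "angf"
  Row 1: "faem"
First row length: 4

4


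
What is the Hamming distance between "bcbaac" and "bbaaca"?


Comparing "bcbaac" and "bbaaca" position by position:
  Position 0: 'b' vs 'b' => same
  Position 1: 'c' vs 'b' => differ
  Position 2: 'b' vs 'a' => differ
  Position 3: 'a' vs 'a' => same
  Position 4: 'a' vs 'c' => differ
  Position 5: 'c' vs 'a' => differ
Total differences (Hamming distance): 4

4


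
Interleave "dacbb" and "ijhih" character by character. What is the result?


Interleaving "dacbb" and "ijhih":
  Position 0: 'd' from first, 'i' from second => "di"
  Position 1: 'a' from first, 'j' from second => "aj"
  Position 2: 'c' from first, 'h' from second => "ch"
  Position 3: 'b' from first, 'i' from second => "bi"
  Position 4: 'b' from first, 'h' from second => "bh"
Result: diajchbibh

diajchbibh


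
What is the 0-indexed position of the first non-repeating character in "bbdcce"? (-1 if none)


Input: bbdcce
Character frequencies:
  'b': 2
  'c': 2
  'd': 1
  'e': 1
Scanning left to right for freq == 1:
  Position 0 ('b'): freq=2, skip
  Position 1 ('b'): freq=2, skip
  Position 2 ('d'): unique! => answer = 2

2


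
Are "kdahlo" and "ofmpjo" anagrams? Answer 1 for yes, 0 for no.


Strings: "kdahlo", "ofmpjo"
Sorted first:  adhklo
Sorted second: fjmoop
Differ at position 0: 'a' vs 'f' => not anagrams

0


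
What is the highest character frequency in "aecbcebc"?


Input: aecbcebc
Character counts:
  'a': 1
  'b': 2
  'c': 3
  'e': 2
Maximum frequency: 3

3


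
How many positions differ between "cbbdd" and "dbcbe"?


Comparing "cbbdd" and "dbcbe" position by position:
  Position 0: 'c' vs 'd' => DIFFER
  Position 1: 'b' vs 'b' => same
  Position 2: 'b' vs 'c' => DIFFER
  Position 3: 'd' vs 'b' => DIFFER
  Position 4: 'd' vs 'e' => DIFFER
Positions that differ: 4

4


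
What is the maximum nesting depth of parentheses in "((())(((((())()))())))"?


Input: "((())(((((())()))())))"
Tracking depth:
  Position 0 '(': depth becomes 1
  Position 1 '(': depth becomes 2
  Position 2 '(': depth becomes 3
  Position 3 ')': depth becomes 2
  Position 4 ')': depth becomes 1
  Position 5 '(': depth becomes 2
  Position 6 '(': depth becomes 3
  Position 7 '(': depth becomes 4
  Position 8 '(': depth becomes 5
  Position 9 '(': depth becomes 6
  Position 10 '(': depth becomes 7
  Position 11 ')': depth becomes 6
  Position 12 ')': depth becomes 5
  Position 13 '(': depth becomes 6
  Position 14 ')': depth becomes 5
  Position 15 ')': depth becomes 4
  Position 16 ')': depth becomes 3
  Position 17 '(': depth becomes 4
  Position 18 ')': depth becomes 3
  Position 19 ')': depth becomes 2
  Position 20 ')': depth becomes 1
  Position 21 ')': depth becomes 0
Maximum depth reached: 7

7


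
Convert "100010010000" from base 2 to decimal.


Input: "100010010000" in base 2
Positional expansion:
  Digit '1' (value 1) x 2^11 = 2048
  Digit '0' (value 0) x 2^10 = 0
  Digit '0' (value 0) x 2^9 = 0
  Digit '0' (value 0) x 2^8 = 0
  Digit '1' (value 1) x 2^7 = 128
  Digit '0' (value 0) x 2^6 = 0
  Digit '0' (value 0) x 2^5 = 0
  Digit '1' (value 1) x 2^4 = 16
  Digit '0' (value 0) x 2^3 = 0
  Digit '0' (value 0) x 2^2 = 0
  Digit '0' (value 0) x 2^1 = 0
  Digit '0' (value 0) x 2^0 = 0
Sum = 2192

2192


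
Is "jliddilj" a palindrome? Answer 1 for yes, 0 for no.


Input: jliddilj
Reversed: jliddilj
  Compare pos 0 ('j') with pos 7 ('j'): match
  Compare pos 1 ('l') with pos 6 ('l'): match
  Compare pos 2 ('i') with pos 5 ('i'): match
  Compare pos 3 ('d') with pos 4 ('d'): match
Result: palindrome

1


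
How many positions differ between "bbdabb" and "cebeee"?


Comparing "bbdabb" and "cebeee" position by position:
  Position 0: 'b' vs 'c' => DIFFER
  Position 1: 'b' vs 'e' => DIFFER
  Position 2: 'd' vs 'b' => DIFFER
  Position 3: 'a' vs 'e' => DIFFER
  Position 4: 'b' vs 'e' => DIFFER
  Position 5: 'b' vs 'e' => DIFFER
Positions that differ: 6

6


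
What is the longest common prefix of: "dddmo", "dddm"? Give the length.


Words: dddmo, dddm
  Position 0: all 'd' => match
  Position 1: all 'd' => match
  Position 2: all 'd' => match
  Position 3: all 'm' => match
LCP = "dddm" (length 4)

4


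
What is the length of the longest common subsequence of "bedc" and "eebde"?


LCS of "bedc" and "eebde"
DP table:
           e    e    b    d    e
      0    0    0    0    0    0
  b   0    0    0    1    1    1
  e   0    1    1    1    1    2
  d   0    1    1    1    2    2
  c   0    1    1    1    2    2
LCS length = dp[4][5] = 2

2


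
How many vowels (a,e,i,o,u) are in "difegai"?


Input: difegai
Checking each character:
  'd' at position 0: consonant
  'i' at position 1: vowel (running total: 1)
  'f' at position 2: consonant
  'e' at position 3: vowel (running total: 2)
  'g' at position 4: consonant
  'a' at position 5: vowel (running total: 3)
  'i' at position 6: vowel (running total: 4)
Total vowels: 4

4


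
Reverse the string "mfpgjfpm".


Input: mfpgjfpm
Reading characters right to left:
  Position 7: 'm'
  Position 6: 'p'
  Position 5: 'f'
  Position 4: 'j'
  Position 3: 'g'
  Position 2: 'p'
  Position 1: 'f'
  Position 0: 'm'
Reversed: mpfjgpfm

mpfjgpfm


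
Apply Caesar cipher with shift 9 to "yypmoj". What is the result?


Caesar cipher: shift "yypmoj" by 9
  'y' (pos 24) + 9 = pos 7 = 'h'
  'y' (pos 24) + 9 = pos 7 = 'h'
  'p' (pos 15) + 9 = pos 24 = 'y'
  'm' (pos 12) + 9 = pos 21 = 'v'
  'o' (pos 14) + 9 = pos 23 = 'x'
  'j' (pos 9) + 9 = pos 18 = 's'
Result: hhyvxs

hhyvxs


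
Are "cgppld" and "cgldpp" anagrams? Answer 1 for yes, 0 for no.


Strings: "cgppld", "cgldpp"
Sorted first:  cdglpp
Sorted second: cdglpp
Sorted forms match => anagrams

1


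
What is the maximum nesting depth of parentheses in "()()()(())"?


Input: "()()()(())"
Tracking depth:
  Position 0 '(': depth becomes 1
  Position 1 ')': depth becomes 0
  Position 2 '(': depth becomes 1
  Position 3 ')': depth becomes 0
  Position 4 '(': depth becomes 1
  Position 5 ')': depth becomes 0
  Position 6 '(': depth becomes 1
  Position 7 '(': depth becomes 2
  Position 8 ')': depth becomes 1
  Position 9 ')': depth becomes 0
Maximum depth reached: 2

2


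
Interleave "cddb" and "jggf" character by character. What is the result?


Interleaving "cddb" and "jggf":
  Position 0: 'c' from first, 'j' from second => "cj"
  Position 1: 'd' from first, 'g' from second => "dg"
  Position 2: 'd' from first, 'g' from second => "dg"
  Position 3: 'b' from first, 'f' from second => "bf"
Result: cjdgdgbf

cjdgdgbf


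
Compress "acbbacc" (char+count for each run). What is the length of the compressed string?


Input: acbbacc
Runs:
  'a' x 1 => "a1"
  'c' x 1 => "c1"
  'b' x 2 => "b2"
  'a' x 1 => "a1"
  'c' x 2 => "c2"
Compressed: "a1c1b2a1c2"
Compressed length: 10

10


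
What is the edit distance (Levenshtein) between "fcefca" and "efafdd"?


Computing edit distance: "fcefca" -> "efafdd"
DP table:
           e    f    a    f    d    d
      0    1    2    3    4    5    6
  f   1    1    1    2    3    4    5
  c   2    2    2    2    3    4    5
  e   3    2    3    3    3    4    5
  f   4    3    2    3    3    4    5
  c   5    4    3    3    4    4    5
  a   6    5    4    3    4    5    5
Edit distance = dp[6][6] = 5

5


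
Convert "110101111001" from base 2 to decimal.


Input: "110101111001" in base 2
Positional expansion:
  Digit '1' (value 1) x 2^11 = 2048
  Digit '1' (value 1) x 2^10 = 1024
  Digit '0' (value 0) x 2^9 = 0
  Digit '1' (value 1) x 2^8 = 256
  Digit '0' (value 0) x 2^7 = 0
  Digit '1' (value 1) x 2^6 = 64
  Digit '1' (value 1) x 2^5 = 32
  Digit '1' (value 1) x 2^4 = 16
  Digit '1' (value 1) x 2^3 = 8
  Digit '0' (value 0) x 2^2 = 0
  Digit '0' (value 0) x 2^1 = 0
  Digit '1' (value 1) x 2^0 = 1
Sum = 3449

3449


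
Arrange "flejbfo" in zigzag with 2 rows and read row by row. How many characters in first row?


Zigzag "flejbfo" into 2 rows:
Placing characters:
  'f' => row 0
  'l' => row 1
  'e' => row 0
  'j' => row 1
  'b' => row 0
  'f' => row 1
  'o' => row 0
Rows:
  Row 0: "febo"
  Row 1: "ljf"
First row length: 4

4


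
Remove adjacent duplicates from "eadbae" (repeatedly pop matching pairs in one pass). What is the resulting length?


Input: eadbae
Stack-based adjacent duplicate removal:
  Read 'e': push. Stack: e
  Read 'a': push. Stack: ea
  Read 'd': push. Stack: ead
  Read 'b': push. Stack: eadb
  Read 'a': push. Stack: eadba
  Read 'e': push. Stack: eadbae
Final stack: "eadbae" (length 6)

6


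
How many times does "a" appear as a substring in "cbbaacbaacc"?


Searching for "a" in "cbbaacbaacc"
Scanning each position:
  Position 0: "c" => no
  Position 1: "b" => no
  Position 2: "b" => no
  Position 3: "a" => MATCH
  Position 4: "a" => MATCH
  Position 5: "c" => no
  Position 6: "b" => no
  Position 7: "a" => MATCH
  Position 8: "a" => MATCH
  Position 9: "c" => no
  Position 10: "c" => no
Total occurrences: 4

4


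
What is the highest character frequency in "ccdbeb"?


Input: ccdbeb
Character counts:
  'b': 2
  'c': 2
  'd': 1
  'e': 1
Maximum frequency: 2

2


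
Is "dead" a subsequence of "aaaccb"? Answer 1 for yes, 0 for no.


Check if "dead" is a subsequence of "aaaccb"
Greedy scan:
  Position 0 ('a'): no match needed
  Position 1 ('a'): no match needed
  Position 2 ('a'): no match needed
  Position 3 ('c'): no match needed
  Position 4 ('c'): no match needed
  Position 5 ('b'): no match needed
Only matched 0/4 characters => not a subsequence

0


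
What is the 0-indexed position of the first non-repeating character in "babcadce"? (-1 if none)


Input: babcadce
Character frequencies:
  'a': 2
  'b': 2
  'c': 2
  'd': 1
  'e': 1
Scanning left to right for freq == 1:
  Position 0 ('b'): freq=2, skip
  Position 1 ('a'): freq=2, skip
  Position 2 ('b'): freq=2, skip
  Position 3 ('c'): freq=2, skip
  Position 4 ('a'): freq=2, skip
  Position 5 ('d'): unique! => answer = 5

5


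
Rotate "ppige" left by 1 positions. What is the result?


Input: "ppige", rotate left by 1
First 1 characters: "p"
Remaining characters: "pige"
Concatenate remaining + first: "pige" + "p" = "pigep"

pigep


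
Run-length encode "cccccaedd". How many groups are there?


Input: cccccaedd
Scanning for consecutive runs:
  Group 1: 'c' x 5 (positions 0-4)
  Group 2: 'a' x 1 (positions 5-5)
  Group 3: 'e' x 1 (positions 6-6)
  Group 4: 'd' x 2 (positions 7-8)
Total groups: 4

4


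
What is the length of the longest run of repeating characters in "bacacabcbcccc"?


Input: "bacacabcbcccc"
Scanning for longest run:
  Position 1 ('a'): new char, reset run to 1
  Position 2 ('c'): new char, reset run to 1
  Position 3 ('a'): new char, reset run to 1
  Position 4 ('c'): new char, reset run to 1
  Position 5 ('a'): new char, reset run to 1
  Position 6 ('b'): new char, reset run to 1
  Position 7 ('c'): new char, reset run to 1
  Position 8 ('b'): new char, reset run to 1
  Position 9 ('c'): new char, reset run to 1
  Position 10 ('c'): continues run of 'c', length=2
  Position 11 ('c'): continues run of 'c', length=3
  Position 12 ('c'): continues run of 'c', length=4
Longest run: 'c' with length 4

4


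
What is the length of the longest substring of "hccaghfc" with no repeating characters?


Input: "hccaghfc"
Sliding window (track last position of each char):
  Position 0 ('h'): window [0,0] length 1 -- new best
  Position 1 ('c'): window [0,1] length 2 -- new best
  Position 2 ('c'): repeat (last at 1), move window start to 2
  Position 2 ('c'): window [2,2] length 1
  Position 3 ('a'): window [2,3] length 2
  Position 4 ('g'): window [2,4] length 3 -- new best
  Position 5 ('h'): window [2,5] length 4 -- new best
  Position 6 ('f'): window [2,6] length 5 -- new best
  Position 7 ('c'): repeat (last at 2), move window start to 3
  Position 7 ('c'): window [3,7] length 5
Longest substring with no repeats: "caghf" with length 5

5


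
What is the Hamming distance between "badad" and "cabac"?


Comparing "badad" and "cabac" position by position:
  Position 0: 'b' vs 'c' => differ
  Position 1: 'a' vs 'a' => same
  Position 2: 'd' vs 'b' => differ
  Position 3: 'a' vs 'a' => same
  Position 4: 'd' vs 'c' => differ
Total differences (Hamming distance): 3

3


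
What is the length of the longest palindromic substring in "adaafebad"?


Input: "adaafebad"
Checking substrings for palindromes:
  [0:3] "ada" (len 3) => palindrome
  [2:4] "aa" (len 2) => palindrome
Longest palindromic substring: "ada" with length 3

3


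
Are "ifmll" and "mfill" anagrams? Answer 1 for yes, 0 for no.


Strings: "ifmll", "mfill"
Sorted first:  fillm
Sorted second: fillm
Sorted forms match => anagrams

1


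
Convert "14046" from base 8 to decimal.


Input: "14046" in base 8
Positional expansion:
  Digit '1' (value 1) x 8^4 = 4096
  Digit '4' (value 4) x 8^3 = 2048
  Digit '0' (value 0) x 8^2 = 0
  Digit '4' (value 4) x 8^1 = 32
  Digit '6' (value 6) x 8^0 = 6
Sum = 6182

6182


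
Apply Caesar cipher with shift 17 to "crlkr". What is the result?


Caesar cipher: shift "crlkr" by 17
  'c' (pos 2) + 17 = pos 19 = 't'
  'r' (pos 17) + 17 = pos 8 = 'i'
  'l' (pos 11) + 17 = pos 2 = 'c'
  'k' (pos 10) + 17 = pos 1 = 'b'
  'r' (pos 17) + 17 = pos 8 = 'i'
Result: ticbi

ticbi


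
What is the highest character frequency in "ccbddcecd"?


Input: ccbddcecd
Character counts:
  'b': 1
  'c': 4
  'd': 3
  'e': 1
Maximum frequency: 4

4


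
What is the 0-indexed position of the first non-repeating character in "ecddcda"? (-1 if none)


Input: ecddcda
Character frequencies:
  'a': 1
  'c': 2
  'd': 3
  'e': 1
Scanning left to right for freq == 1:
  Position 0 ('e'): unique! => answer = 0

0


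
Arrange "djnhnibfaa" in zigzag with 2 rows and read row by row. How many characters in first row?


Zigzag "djnhnibfaa" into 2 rows:
Placing characters:
  'd' => row 0
  'j' => row 1
  'n' => row 0
  'h' => row 1
  'n' => row 0
  'i' => row 1
  'b' => row 0
  'f' => row 1
  'a' => row 0
  'a' => row 1
Rows:
  Row 0: "dnnba"
  Row 1: "jhifa"
First row length: 5

5


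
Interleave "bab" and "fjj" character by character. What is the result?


Interleaving "bab" and "fjj":
  Position 0: 'b' from first, 'f' from second => "bf"
  Position 1: 'a' from first, 'j' from second => "aj"
  Position 2: 'b' from first, 'j' from second => "bj"
Result: bfajbj

bfajbj


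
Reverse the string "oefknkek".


Input: oefknkek
Reading characters right to left:
  Position 7: 'k'
  Position 6: 'e'
  Position 5: 'k'
  Position 4: 'n'
  Position 3: 'k'
  Position 2: 'f'
  Position 1: 'e'
  Position 0: 'o'
Reversed: keknkfeo

keknkfeo


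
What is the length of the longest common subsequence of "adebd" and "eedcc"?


LCS of "adebd" and "eedcc"
DP table:
           e    e    d    c    c
      0    0    0    0    0    0
  a   0    0    0    0    0    0
  d   0    0    0    1    1    1
  e   0    1    1    1    1    1
  b   0    1    1    1    1    1
  d   0    1    1    2    2    2
LCS length = dp[5][5] = 2

2


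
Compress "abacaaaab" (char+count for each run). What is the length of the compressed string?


Input: abacaaaab
Runs:
  'a' x 1 => "a1"
  'b' x 1 => "b1"
  'a' x 1 => "a1"
  'c' x 1 => "c1"
  'a' x 4 => "a4"
  'b' x 1 => "b1"
Compressed: "a1b1a1c1a4b1"
Compressed length: 12

12


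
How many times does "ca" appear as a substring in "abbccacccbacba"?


Searching for "ca" in "abbccacccbacba"
Scanning each position:
  Position 0: "ab" => no
  Position 1: "bb" => no
  Position 2: "bc" => no
  Position 3: "cc" => no
  Position 4: "ca" => MATCH
  Position 5: "ac" => no
  Position 6: "cc" => no
  Position 7: "cc" => no
  Position 8: "cb" => no
  Position 9: "ba" => no
  Position 10: "ac" => no
  Position 11: "cb" => no
  Position 12: "ba" => no
Total occurrences: 1

1


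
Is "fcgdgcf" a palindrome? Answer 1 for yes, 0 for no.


Input: fcgdgcf
Reversed: fcgdgcf
  Compare pos 0 ('f') with pos 6 ('f'): match
  Compare pos 1 ('c') with pos 5 ('c'): match
  Compare pos 2 ('g') with pos 4 ('g'): match
Result: palindrome

1


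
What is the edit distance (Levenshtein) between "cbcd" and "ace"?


Computing edit distance: "cbcd" -> "ace"
DP table:
           a    c    e
      0    1    2    3
  c   1    1    1    2
  b   2    2    2    2
  c   3    3    2    3
  d   4    4    3    3
Edit distance = dp[4][3] = 3

3


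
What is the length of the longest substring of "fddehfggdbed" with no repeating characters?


Input: "fddehfggdbed"
Sliding window (track last position of each char):
  Position 0 ('f'): window [0,0] length 1 -- new best
  Position 1 ('d'): window [0,1] length 2 -- new best
  Position 2 ('d'): repeat (last at 1), move window start to 2
  Position 2 ('d'): window [2,2] length 1
  Position 3 ('e'): window [2,3] length 2
  Position 4 ('h'): window [2,4] length 3 -- new best
  Position 5 ('f'): window [2,5] length 4 -- new best
  Position 6 ('g'): window [2,6] length 5 -- new best
  Position 7 ('g'): repeat (last at 6), move window start to 7
  Position 7 ('g'): window [7,7] length 1
  Position 8 ('d'): window [7,8] length 2
  Position 9 ('b'): window [7,9] length 3
  Position 10 ('e'): window [7,10] length 4
  Position 11 ('d'): repeat (last at 8), move window start to 9
  Position 11 ('d'): window [9,11] length 3
Longest substring with no repeats: "dehfg" with length 5

5


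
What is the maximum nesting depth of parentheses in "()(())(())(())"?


Input: "()(())(())(())"
Tracking depth:
  Position 0 '(': depth becomes 1
  Position 1 ')': depth becomes 0
  Position 2 '(': depth becomes 1
  Position 3 '(': depth becomes 2
  Position 4 ')': depth becomes 1
  Position 5 ')': depth becomes 0
  Position 6 '(': depth becomes 1
  Position 7 '(': depth becomes 2
  Position 8 ')': depth becomes 1
  Position 9 ')': depth becomes 0
  Position 10 '(': depth becomes 1
  Position 11 '(': depth becomes 2
  Position 12 ')': depth becomes 1
  Position 13 ')': depth becomes 0
Maximum depth reached: 2

2


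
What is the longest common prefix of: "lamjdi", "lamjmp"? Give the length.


Words: lamjdi, lamjmp
  Position 0: all 'l' => match
  Position 1: all 'a' => match
  Position 2: all 'm' => match
  Position 3: all 'j' => match
  Position 4: ('d', 'm') => mismatch, stop
LCP = "lamj" (length 4)

4


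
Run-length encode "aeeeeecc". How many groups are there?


Input: aeeeeecc
Scanning for consecutive runs:
  Group 1: 'a' x 1 (positions 0-0)
  Group 2: 'e' x 5 (positions 1-5)
  Group 3: 'c' x 2 (positions 6-7)
Total groups: 3

3


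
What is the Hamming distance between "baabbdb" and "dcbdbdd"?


Comparing "baabbdb" and "dcbdbdd" position by position:
  Position 0: 'b' vs 'd' => differ
  Position 1: 'a' vs 'c' => differ
  Position 2: 'a' vs 'b' => differ
  Position 3: 'b' vs 'd' => differ
  Position 4: 'b' vs 'b' => same
  Position 5: 'd' vs 'd' => same
  Position 6: 'b' vs 'd' => differ
Total differences (Hamming distance): 5

5


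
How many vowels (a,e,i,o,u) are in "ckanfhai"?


Input: ckanfhai
Checking each character:
  'c' at position 0: consonant
  'k' at position 1: consonant
  'a' at position 2: vowel (running total: 1)
  'n' at position 3: consonant
  'f' at position 4: consonant
  'h' at position 5: consonant
  'a' at position 6: vowel (running total: 2)
  'i' at position 7: vowel (running total: 3)
Total vowels: 3

3


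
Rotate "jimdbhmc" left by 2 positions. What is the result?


Input: "jimdbhmc", rotate left by 2
First 2 characters: "ji"
Remaining characters: "mdbhmc"
Concatenate remaining + first: "mdbhmc" + "ji" = "mdbhmcji"

mdbhmcji


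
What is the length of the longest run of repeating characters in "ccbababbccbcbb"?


Input: "ccbababbccbcbb"
Scanning for longest run:
  Position 1 ('c'): continues run of 'c', length=2
  Position 2 ('b'): new char, reset run to 1
  Position 3 ('a'): new char, reset run to 1
  Position 4 ('b'): new char, reset run to 1
  Position 5 ('a'): new char, reset run to 1
  Position 6 ('b'): new char, reset run to 1
  Position 7 ('b'): continues run of 'b', length=2
  Position 8 ('c'): new char, reset run to 1
  Position 9 ('c'): continues run of 'c', length=2
  Position 10 ('b'): new char, reset run to 1
  Position 11 ('c'): new char, reset run to 1
  Position 12 ('b'): new char, reset run to 1
  Position 13 ('b'): continues run of 'b', length=2
Longest run: 'c' with length 2

2


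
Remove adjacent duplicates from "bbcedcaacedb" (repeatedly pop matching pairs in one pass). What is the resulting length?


Input: bbcedcaacedb
Stack-based adjacent duplicate removal:
  Read 'b': push. Stack: b
  Read 'b': matches stack top 'b' => pop. Stack: (empty)
  Read 'c': push. Stack: c
  Read 'e': push. Stack: ce
  Read 'd': push. Stack: ced
  Read 'c': push. Stack: cedc
  Read 'a': push. Stack: cedca
  Read 'a': matches stack top 'a' => pop. Stack: cedc
  Read 'c': matches stack top 'c' => pop. Stack: ced
  Read 'e': push. Stack: cede
  Read 'd': push. Stack: ceded
  Read 'b': push. Stack: cededb
Final stack: "cededb" (length 6)

6


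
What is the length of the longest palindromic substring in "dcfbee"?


Input: "dcfbee"
Checking substrings for palindromes:
  [4:6] "ee" (len 2) => palindrome
Longest palindromic substring: "ee" with length 2

2


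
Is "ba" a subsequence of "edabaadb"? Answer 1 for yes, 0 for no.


Check if "ba" is a subsequence of "edabaadb"
Greedy scan:
  Position 0 ('e'): no match needed
  Position 1 ('d'): no match needed
  Position 2 ('a'): no match needed
  Position 3 ('b'): matches sub[0] = 'b'
  Position 4 ('a'): matches sub[1] = 'a'
  Position 5 ('a'): no match needed
  Position 6 ('d'): no match needed
  Position 7 ('b'): no match needed
All 2 characters matched => is a subsequence

1
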